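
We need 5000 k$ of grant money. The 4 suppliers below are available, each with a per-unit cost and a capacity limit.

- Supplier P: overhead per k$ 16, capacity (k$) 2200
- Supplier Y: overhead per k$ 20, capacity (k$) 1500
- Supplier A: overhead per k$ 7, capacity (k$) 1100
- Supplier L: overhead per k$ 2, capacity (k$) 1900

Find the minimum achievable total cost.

Fill from the cheapest supplier first.
Supplier L (2): use full 1900 ; 3100 k$ to go.
Supplier A at 7: take all 1100 k$ ; 2000 still needed.
Supplier P (16): take the remaining 2000 ; done.
Supplier Y: unused.
Cost = 1900×2 + 1100×7 + 2000×16 = 43500.

43500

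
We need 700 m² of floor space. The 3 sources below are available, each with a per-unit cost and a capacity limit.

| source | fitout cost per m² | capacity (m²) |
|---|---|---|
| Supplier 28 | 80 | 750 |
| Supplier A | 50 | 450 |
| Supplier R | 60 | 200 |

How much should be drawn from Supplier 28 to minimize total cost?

Cheapest first:
Take 450 from Supplier A at 50 → need 250 more.
Supplier R at 60: take all 200 m² → 50 still needed.
Take 50 from Supplier 28 at 80 to finish.

50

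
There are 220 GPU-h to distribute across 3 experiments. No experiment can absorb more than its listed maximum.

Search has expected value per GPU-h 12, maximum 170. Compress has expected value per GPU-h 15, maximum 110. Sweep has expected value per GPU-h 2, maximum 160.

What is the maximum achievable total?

2970

Order the experiments by expected value per GPU-h: Compress 15 > Search 12 > Sweep 2.
Compress: +110 to 110 (cap) ; 110 left.
Search has room for 170 but only 110 remain, so it gets 110.
Total = 12×110 + 15×110 = 2970.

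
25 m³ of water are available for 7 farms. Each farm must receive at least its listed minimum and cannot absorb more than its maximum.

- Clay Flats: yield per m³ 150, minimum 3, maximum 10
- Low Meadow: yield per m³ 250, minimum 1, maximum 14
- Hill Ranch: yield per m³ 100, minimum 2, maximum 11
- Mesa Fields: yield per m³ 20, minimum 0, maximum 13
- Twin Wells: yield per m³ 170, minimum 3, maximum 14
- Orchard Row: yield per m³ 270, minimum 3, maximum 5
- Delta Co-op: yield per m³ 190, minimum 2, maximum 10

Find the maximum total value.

5390

Meeting every minimum uses 3+1+2+0+3+3+2 = 14 m³, leaving 11.
Highest yield per m³ first: Orchard Row 270 > Low Meadow 250 > Delta Co-op 190 > Twin Wells 170 > Clay Flats 150 > Hill Ranch 100 > Mesa Fields 20.
Orchard Row takes 2 more to reach its cap of 5 → 9 left.
Low Meadow has room for 13 more but only 9 remain, so it gets 10.
Total = 150×3 + 250×10 + 100×2 + 170×3 + 270×5 + 190×2 = 5390.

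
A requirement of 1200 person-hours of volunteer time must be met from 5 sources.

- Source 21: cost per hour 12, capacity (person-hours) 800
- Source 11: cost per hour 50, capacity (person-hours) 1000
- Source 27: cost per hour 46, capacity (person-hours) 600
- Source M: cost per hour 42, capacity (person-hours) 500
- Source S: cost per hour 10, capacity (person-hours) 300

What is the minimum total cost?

16800

Fill from the cheapest source first.
Source S (10): use full 300 ; 900 person-hours to go.
Source 21 (12): use full 800 ; 100 person-hours to go.
Source M (42): take the remaining 100 ; done.
Source 27, Source 11: unused.
Cost = 300×10 + 800×12 + 100×42 = 16800.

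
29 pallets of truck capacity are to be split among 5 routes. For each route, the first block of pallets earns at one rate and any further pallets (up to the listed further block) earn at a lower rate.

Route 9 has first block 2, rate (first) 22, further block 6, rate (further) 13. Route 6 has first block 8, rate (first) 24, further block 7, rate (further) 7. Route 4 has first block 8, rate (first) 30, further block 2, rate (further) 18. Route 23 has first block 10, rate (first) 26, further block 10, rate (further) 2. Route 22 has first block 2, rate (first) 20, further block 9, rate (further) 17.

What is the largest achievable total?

756

Treat each block as its own option and order by rate: Route 4/tier1 30 > Route 23/tier1 26 > Route 6/tier1 24 > Route 9/tier1 22 > Route 22/tier1 20 > Route 4/tier2 18 > Route 22/tier2 17 > Route 9/tier2 13 > Route 6/tier2 7 > Route 23/tier2 2.
Route 4/tier1 (30): +8 ; 21 left.
Route 23 tier1 at 26: fill all 10 ; 11 left.
Route 6/tier1 (24): +8 ; 3 left.
Fill Route 9 tier1 block (2 at 22) ; 1 left.
1 remain; put them into Route 22 tier1 at 20.
Total = 30×8 + 26×10 + 24×8 + 22×2 + 20×1 = 756.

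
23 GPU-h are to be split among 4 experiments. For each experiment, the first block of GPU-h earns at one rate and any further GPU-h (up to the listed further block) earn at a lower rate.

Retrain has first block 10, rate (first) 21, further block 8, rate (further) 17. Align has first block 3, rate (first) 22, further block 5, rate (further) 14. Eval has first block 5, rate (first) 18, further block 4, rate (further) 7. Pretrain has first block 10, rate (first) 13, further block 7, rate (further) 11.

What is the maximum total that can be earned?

451

Order all 8 blocks by rate: Align/first 22 > Retrain/first 21 > Eval/first 18 > Retrain/second 17 > Align/second 14 > Pretrain/first 13 > Pretrain/second 11 > Eval/second 7.
Align/first (22): +3 → 20 left.
Retrain first at 21: fill all 10 → 10 left.
Fill Eval first block (5 at 18) → 5 left.
Retrain/second: +5 of 8 at 17; pool empty.
Total = 22×3 + 21×10 + 18×5 + 17×5 = 451.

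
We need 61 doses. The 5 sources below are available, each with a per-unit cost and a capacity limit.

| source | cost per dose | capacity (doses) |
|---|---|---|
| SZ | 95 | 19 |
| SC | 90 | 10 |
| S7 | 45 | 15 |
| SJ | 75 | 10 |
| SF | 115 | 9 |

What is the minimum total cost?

4935

Cheapest first:
S7 (45): use full 15 — 46 doses to go.
SJ (75): use full 10 — 36 doses to go.
Take 10 from SC at 90 — need 26 more.
SZ at 95: take all 19 doses — 7 still needed.
Take 7 from SF at 115 to finish.
Cost = 15×45 + 10×75 + 10×90 + 19×95 + 7×115 = 4935.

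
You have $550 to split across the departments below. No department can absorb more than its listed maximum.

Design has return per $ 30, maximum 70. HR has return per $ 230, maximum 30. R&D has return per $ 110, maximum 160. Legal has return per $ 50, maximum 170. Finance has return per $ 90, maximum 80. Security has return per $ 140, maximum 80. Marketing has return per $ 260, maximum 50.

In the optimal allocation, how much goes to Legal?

Rank by return per $: Marketing 260 > HR 230 > Security 140 > R&D 110 > Finance 90 > Legal 50 > Design 30.
Marketing: +50 to 50 (cap) → 500 left.
Give HR 30 to hit its cap of 30 → 470 left.
Security: +80 to 80 (cap) → 390 left.
R&D: +160 to 160 (cap) → 230 left.
Give Finance 80 to hit its cap of 80 → 150 left.
Only 150 left; Legal takes them to reach 150.

150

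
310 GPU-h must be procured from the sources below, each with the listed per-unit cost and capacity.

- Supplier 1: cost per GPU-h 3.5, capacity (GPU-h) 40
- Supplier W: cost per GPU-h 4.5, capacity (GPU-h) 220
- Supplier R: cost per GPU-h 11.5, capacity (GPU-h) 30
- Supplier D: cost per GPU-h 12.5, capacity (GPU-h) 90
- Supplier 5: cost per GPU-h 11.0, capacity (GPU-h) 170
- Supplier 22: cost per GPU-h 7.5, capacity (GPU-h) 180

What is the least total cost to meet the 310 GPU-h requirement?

Cheapest first:
Supplier 1 at 3.5: take all 40 GPU-h ; 270 still needed.
Supplier W at 4.5: take all 220 GPU-h ; 50 still needed.
Supplier 22 at 7.5: take 50 of its 180 ; requirement met.
Supplier 5, Supplier R, Supplier D: unused.
Cost = 40×3.5 + 220×4.5 + 50×7.5 = 1505.

1505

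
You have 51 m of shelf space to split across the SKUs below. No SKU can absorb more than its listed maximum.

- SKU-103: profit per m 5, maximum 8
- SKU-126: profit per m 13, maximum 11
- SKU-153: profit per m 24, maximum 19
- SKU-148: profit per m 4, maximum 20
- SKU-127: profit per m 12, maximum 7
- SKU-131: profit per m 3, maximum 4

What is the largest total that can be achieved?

Highest profit per m first: SKU-153 24 > SKU-126 13 > SKU-127 12 > SKU-103 5 > SKU-148 4 > SKU-131 3.
SKU-153 takes 19 to reach its cap of 19 → 32 left.
SKU-126: +11 to 11 (cap) → 21 left.
SKU-127: +7 to 7 (cap) → 14 left.
Give SKU-103 8 to hit its cap of 8 → 6 left.
SKU-148 has room for 20 but only 6 remain, so it gets 6.
Total = 5×8 + 13×11 + 24×19 + 4×6 + 12×7 = 747.

747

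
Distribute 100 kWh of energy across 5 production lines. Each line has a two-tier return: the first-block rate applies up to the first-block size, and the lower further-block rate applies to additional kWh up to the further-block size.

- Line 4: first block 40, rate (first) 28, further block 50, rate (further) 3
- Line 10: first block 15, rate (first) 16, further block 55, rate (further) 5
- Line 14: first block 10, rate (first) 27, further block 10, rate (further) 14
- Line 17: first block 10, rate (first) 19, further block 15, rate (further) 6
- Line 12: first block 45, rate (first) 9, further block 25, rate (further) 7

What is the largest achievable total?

Order all 10 blocks by rate: Line 4/T1 28 > Line 14/T1 27 > Line 17/T1 19 > Line 10/T1 16 > Line 14/T2 14 > Line 12/T1 9 > Line 12/T2 7 > Line 17/T2 6 > Line 10/T2 5 > Line 4/T2 3.
Line 4/T1 (28): +40 ; 60 left.
Line 14/T1 (27): +10 ; 50 left.
Line 17 T1 at 19: fill all 10 ; 40 left.
Line 10 T1 at 16: fill all 15 ; 25 left.
Line 14/T2 (14): +10 ; 15 left.
Line 12/T1: +15 of 45 at 9; pool empty.
Total = 28×40 + 27×10 + 19×10 + 16×15 + 14×10 + 9×15 = 2095.

2095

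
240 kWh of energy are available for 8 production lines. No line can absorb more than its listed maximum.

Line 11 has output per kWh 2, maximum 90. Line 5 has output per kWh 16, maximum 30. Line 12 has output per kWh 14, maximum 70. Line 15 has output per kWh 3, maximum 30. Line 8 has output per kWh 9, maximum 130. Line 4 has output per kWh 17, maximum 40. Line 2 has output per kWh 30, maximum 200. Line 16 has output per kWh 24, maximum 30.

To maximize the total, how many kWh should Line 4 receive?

10

Highest output per kWh first: Line 2 30 > Line 16 24 > Line 4 17 > Line 5 16 > Line 12 14 > Line 8 9 > Line 15 3 > Line 11 2.
Line 2 takes 200 to reach its cap of 200 — 40 left.
Give Line 16 30 to hit its cap of 30 — 10 left.
Only 10 left; Line 4 takes them to reach 10.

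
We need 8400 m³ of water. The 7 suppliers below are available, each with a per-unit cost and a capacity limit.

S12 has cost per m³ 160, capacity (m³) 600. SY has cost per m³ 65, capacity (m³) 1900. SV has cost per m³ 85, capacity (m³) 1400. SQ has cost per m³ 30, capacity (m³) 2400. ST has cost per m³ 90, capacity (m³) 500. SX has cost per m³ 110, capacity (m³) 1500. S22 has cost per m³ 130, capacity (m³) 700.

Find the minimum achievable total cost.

615500

Cheapest first:
Take 2400 from SQ at 30 — need 6000 more.
Take 1900 from SY at 65 — need 4100 more.
SV (85): use full 1400 — 2700 m³ to go.
Take 500 from ST at 90 — need 2200 more.
Take 1500 from SX at 110 — need 700 more.
Take 700 from S22 at 130 — need 0 more.
S12: unused.
Cost = 2400×30 + 1900×65 + 1400×85 + 500×90 + 1500×110 + 700×130 = 615500.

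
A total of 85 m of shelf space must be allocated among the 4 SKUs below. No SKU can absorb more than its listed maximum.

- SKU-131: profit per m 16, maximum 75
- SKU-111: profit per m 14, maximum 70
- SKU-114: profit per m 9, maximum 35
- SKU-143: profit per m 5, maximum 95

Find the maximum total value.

1340

Order the SKUs by profit per m: SKU-131 16 > SKU-111 14 > SKU-114 9 > SKU-143 5.
SKU-131: +75 to 75 (cap) — 10 left.
SKU-111 has room for 70 but only 10 remain, so it gets 10.
Total = 16×75 + 14×10 = 1340.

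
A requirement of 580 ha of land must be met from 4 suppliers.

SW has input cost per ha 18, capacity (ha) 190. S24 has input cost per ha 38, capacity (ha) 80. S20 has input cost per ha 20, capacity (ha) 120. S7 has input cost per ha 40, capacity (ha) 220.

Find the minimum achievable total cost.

16460

Fill from the cheapest supplier first.
SW (18): use full 190 ; 390 ha to go.
S20 (20): use full 120 ; 270 ha to go.
S24 at 38: take all 80 ha ; 190 still needed.
Take 190 from S7 at 40 to finish.
Cost = 190×18 + 120×20 + 80×38 + 190×40 = 16460.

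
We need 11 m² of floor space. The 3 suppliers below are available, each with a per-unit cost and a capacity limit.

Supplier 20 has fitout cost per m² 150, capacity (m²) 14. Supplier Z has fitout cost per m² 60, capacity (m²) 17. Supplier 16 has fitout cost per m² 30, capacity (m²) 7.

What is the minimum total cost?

Use suppliers in increasing cost order.
Supplier 16 at 30: take all 7 m² ; 4 still needed.
Take 4 from Supplier Z at 60 to finish.
Supplier 20: unused.
Cost = 7×30 + 4×60 = 450.

450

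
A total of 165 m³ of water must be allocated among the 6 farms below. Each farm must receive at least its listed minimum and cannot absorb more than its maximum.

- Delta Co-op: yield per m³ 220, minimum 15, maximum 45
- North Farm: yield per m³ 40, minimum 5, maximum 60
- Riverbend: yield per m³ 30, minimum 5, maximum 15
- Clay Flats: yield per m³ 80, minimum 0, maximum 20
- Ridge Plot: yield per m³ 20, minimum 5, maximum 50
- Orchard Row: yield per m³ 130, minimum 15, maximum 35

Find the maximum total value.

Meeting every minimum uses 15+5+5+0+5+15 = 45 m³, leaving 120.
Order the farms by yield per m³: Delta Co-op 220 > Orchard Row 130 > Clay Flats 80 > North Farm 40 > Riverbend 30 > Ridge Plot 20.
Delta Co-op: +30 to 45 (cap) → 90 left.
Orchard Row takes 20 more to reach its cap of 35 → 70 left.
Clay Flats: +20 to 20 (cap) → 50 left.
North Farm has room for 55 more but only 50 remain, so it gets 55.
Total = 220×45 + 40×55 + 30×5 + 80×20 + 20×5 + 130×35 = 18500.

18500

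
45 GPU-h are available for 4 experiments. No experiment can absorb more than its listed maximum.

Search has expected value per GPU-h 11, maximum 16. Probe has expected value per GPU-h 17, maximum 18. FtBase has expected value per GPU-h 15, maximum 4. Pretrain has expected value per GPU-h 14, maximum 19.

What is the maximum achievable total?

676

Order the experiments by expected value per GPU-h: Probe 17 > FtBase 15 > Pretrain 14 > Search 11.
Probe takes 18 to reach its cap of 18 — 27 left.
Give FtBase 4 to hit its cap of 4 — 23 left.
Give Pretrain 19 to hit its cap of 19 — 4 left.
Search: +4 (room for 16) → 4. Pool exhausted.
Total = 11×4 + 17×18 + 15×4 + 14×19 = 676.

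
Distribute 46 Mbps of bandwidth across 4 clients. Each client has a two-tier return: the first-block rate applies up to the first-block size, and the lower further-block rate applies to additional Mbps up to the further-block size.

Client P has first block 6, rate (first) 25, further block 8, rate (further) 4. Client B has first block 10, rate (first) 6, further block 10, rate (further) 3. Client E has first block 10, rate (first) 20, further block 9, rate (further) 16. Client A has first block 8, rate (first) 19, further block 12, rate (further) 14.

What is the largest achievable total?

820

Rank every tier by rate: Client P/first 25 > Client E/first 20 > Client A/first 19 > Client E/second 16 > Client A/second 14 > Client B/first 6 > Client P/second 4 > Client B/second 3.
Client P/first (25): +6 ; 40 left.
Client E first at 20: fill all 10 ; 30 left.
Client A/first (19): +8 ; 22 left.
Client E/second (16): +9 ; 13 left.
Fill Client A second block (12 at 14) ; 1 left.
Client B/first: +1 of 10 at 6; pool empty.
Total = 25×6 + 20×10 + 19×8 + 16×9 + 14×12 + 6×1 = 820.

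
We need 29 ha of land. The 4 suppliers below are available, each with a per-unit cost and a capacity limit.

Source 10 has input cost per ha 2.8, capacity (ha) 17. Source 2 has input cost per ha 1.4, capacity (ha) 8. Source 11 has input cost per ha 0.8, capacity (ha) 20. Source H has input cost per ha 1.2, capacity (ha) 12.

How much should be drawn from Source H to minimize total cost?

9

Cheapest first:
Source 11 (0.8): use full 20 ; 9 ha to go.
Take 9 from Source H at 1.2 to finish.
Source 2, Source 10: unused.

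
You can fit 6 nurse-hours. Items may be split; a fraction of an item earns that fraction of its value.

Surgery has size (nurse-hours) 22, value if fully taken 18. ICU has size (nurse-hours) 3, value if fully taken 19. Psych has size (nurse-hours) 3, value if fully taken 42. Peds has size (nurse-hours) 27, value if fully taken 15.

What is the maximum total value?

61

Sort by value density: Psych 42/3≈14, ICU 19/3≈6.33, Surgery 18/22≈0.818, Peds 15/27≈0.556.
All 3 nurse-hours of Psych fit (value 42) ; 3 remain.
All 3 nurse-hours of ICU fit (value 19) ; 0 remain.
Total value = 61.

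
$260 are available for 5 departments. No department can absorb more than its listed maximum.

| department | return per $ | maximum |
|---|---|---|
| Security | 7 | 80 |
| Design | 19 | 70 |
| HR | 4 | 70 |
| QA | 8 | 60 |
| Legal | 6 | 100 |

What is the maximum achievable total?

2670

Order the departments by return per $: Design 19 > QA 8 > Security 7 > Legal 6 > HR 4.
Design takes 70 to reach its cap of 70 — 190 left.
Give QA 60 to hit its cap of 60 — 130 left.
Security takes 80 to reach its cap of 80 — 50 left.
Legal has room for 100 but only 50 remain, so it gets 50.
Total = 7×80 + 19×70 + 8×60 + 6×50 = 2670.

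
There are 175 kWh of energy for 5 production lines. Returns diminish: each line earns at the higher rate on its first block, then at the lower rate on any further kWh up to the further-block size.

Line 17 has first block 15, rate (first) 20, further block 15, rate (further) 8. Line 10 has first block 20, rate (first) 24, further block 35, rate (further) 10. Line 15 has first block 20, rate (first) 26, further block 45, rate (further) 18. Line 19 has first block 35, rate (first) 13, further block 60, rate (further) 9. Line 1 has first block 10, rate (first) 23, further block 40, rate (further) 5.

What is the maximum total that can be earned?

3095

Rank every tier by rate: Line 15/first 26 > Line 10/first 24 > Line 1/first 23 > Line 17/first 20 > Line 15/second 18 > Line 19/first 13 > Line 10/second 10 > Line 19/second 9 > Line 17/second 8 > Line 1/second 5.
Fill Line 15 first block (20 at 26) ; 155 left.
Line 10 first at 24: fill all 20 ; 135 left.
Line 1/first (23): +10 ; 125 left.
Fill Line 17 first block (15 at 20) ; 110 left.
Line 15/second (18): +45 ; 65 left.
Fill Line 19 first block (35 at 13) ; 30 left.
30 remain; put them into Line 10 second at 10.
Total = 26×20 + 24×20 + 23×10 + 20×15 + 18×45 + 13×35 + 10×30 = 3095.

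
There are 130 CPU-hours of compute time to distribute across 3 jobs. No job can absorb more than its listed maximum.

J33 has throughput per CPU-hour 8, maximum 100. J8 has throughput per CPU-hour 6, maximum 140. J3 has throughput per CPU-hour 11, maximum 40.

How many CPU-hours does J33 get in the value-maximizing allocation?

90

Rank by throughput per CPU-hour: J3 11 > J33 8 > J8 6.
J3: +40 to 40 (cap) ; 90 left.
J33 has room for 100 but only 90 remain, so it gets 90.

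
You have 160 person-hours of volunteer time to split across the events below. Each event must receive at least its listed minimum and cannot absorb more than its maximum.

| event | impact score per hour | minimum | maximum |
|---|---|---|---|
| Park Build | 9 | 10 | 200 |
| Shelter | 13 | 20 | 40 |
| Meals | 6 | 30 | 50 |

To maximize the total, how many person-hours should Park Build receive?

90

Meeting every minimum uses 10+20+30 = 60 person-hours, leaving 100.
Highest impact score per hour first: Shelter 13 > Park Build 9 > Meals 6.
Shelter takes 20 more to reach its cap of 40 ; 80 left.
Park Build: +80 (room for 190) → 90. Pool exhausted.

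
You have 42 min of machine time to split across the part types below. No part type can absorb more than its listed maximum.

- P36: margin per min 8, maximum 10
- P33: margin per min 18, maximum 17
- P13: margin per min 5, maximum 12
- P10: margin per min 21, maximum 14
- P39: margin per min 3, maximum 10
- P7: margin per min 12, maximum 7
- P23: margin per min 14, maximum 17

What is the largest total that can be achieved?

Highest margin per min first: P10 21 > P33 18 > P23 14 > P7 12 > P36 8 > P13 5 > P39 3.
P10: +14 to 14 (cap) ; 28 left.
P33 takes 17 to reach its cap of 17 ; 11 left.
P23: +11 (room for 17) → 11. Pool exhausted.
Total = 18×17 + 21×14 + 14×11 = 754.

754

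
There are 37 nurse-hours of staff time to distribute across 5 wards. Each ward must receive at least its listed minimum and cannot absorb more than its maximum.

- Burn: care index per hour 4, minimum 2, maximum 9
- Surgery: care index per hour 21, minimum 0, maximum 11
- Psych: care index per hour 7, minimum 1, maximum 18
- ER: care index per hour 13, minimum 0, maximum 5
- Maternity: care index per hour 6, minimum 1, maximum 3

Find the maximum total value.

436

Meeting every minimum uses 2+0+1+0+1 = 4 nurse-hours, leaving 33.
Rank by care index per hour: Surgery 21 > ER 13 > Psych 7 > Maternity 6 > Burn 4.
Give Surgery 11 more to hit its cap of 11 → 22 left.
Give ER 5 more to hit its cap of 5 → 17 left.
Psych: +17 to 18 (cap) → 0 left.
Total = 4×2 + 21×11 + 7×18 + 13×5 + 6×1 = 436.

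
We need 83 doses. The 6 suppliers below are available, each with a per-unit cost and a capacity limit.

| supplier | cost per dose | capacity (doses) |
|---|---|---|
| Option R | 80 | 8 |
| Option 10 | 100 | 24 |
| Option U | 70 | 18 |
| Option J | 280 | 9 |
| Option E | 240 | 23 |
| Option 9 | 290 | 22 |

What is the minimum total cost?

12630

Use suppliers in increasing cost order.
Take 18 from Option U at 70 → need 65 more.
Take 8 from Option R at 80 → need 57 more.
Take 24 from Option 10 at 100 → need 33 more.
Take 23 from Option E at 240 → need 10 more.
Take 9 from Option J at 280 → need 1 more.
Option 9 (290): take the remaining 1 → done.
Cost = 18×70 + 8×80 + 24×100 + 23×240 + 9×280 + 1×290 = 12630.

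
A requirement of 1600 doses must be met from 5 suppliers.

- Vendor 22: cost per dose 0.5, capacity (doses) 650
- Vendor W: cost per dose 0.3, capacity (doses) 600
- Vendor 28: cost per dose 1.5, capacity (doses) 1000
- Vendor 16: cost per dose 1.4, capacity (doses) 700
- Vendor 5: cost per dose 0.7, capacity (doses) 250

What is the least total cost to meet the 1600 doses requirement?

Fill from the cheapest supplier first.
Vendor W at 0.3: take all 600 doses — 1000 still needed.
Vendor 22 at 0.5: take all 650 doses — 350 still needed.
Vendor 5 (0.7): use full 250 — 100 doses to go.
Vendor 16 (1.4): take the remaining 100 — done.
Vendor 28: unused.
Cost = 600×0.3 + 650×0.5 + 250×0.7 + 100×1.4 = 820.

820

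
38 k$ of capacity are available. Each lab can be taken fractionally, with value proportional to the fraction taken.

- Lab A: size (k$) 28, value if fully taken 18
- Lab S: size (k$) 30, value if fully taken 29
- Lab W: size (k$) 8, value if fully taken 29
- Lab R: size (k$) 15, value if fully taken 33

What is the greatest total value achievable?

76.5

Best value per unit of size first: Lab W 29/8≈3.62, Lab R 33/15≈2.2, Lab S 29/30≈0.967, Lab A 18/28≈0.643.
All 8 k$ of Lab W fit (value 29) — 30 remain.
All 15 k$ of Lab R fit (value 33) — 15 remain.
Only 15 k$ remain; take 15/30 of Lab S for value 29×15/30 = 14.5.
Total value = 76.5.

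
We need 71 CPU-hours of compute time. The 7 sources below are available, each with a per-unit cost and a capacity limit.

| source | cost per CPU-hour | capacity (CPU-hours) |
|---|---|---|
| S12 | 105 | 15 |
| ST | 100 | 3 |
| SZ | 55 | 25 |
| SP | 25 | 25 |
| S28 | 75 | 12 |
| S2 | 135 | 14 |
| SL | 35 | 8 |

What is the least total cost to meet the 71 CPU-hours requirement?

Cheapest first:
SP at 25: take all 25 CPU-hours ; 46 still needed.
SL (35): use full 8 ; 38 CPU-hours to go.
Take 25 from SZ at 55 ; need 13 more.
S28 (75): use full 12 ; 1 CPU-hours to go.
ST (100): take the remaining 1 ; done.
S12, S2: unused.
Cost = 25×25 + 8×35 + 25×55 + 12×75 + 1×100 = 3280.

3280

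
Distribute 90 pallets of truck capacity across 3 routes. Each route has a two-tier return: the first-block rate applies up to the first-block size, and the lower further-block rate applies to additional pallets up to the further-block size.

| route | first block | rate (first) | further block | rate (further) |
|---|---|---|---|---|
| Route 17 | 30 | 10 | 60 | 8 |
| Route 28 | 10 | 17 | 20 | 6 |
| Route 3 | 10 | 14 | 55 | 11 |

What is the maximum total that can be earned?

1065

Rank every tier by rate: Route 28/T1 17 > Route 3/T1 14 > Route 3/T2 11 > Route 17/T1 10 > Route 17/T2 8 > Route 28/T2 6.
Fill Route 28 T1 block (10 at 17) ; 80 left.
Fill Route 3 T1 block (10 at 14) ; 70 left.
Route 3 T2 at 11: fill all 55 ; 15 left.
Route 17/T1: +15 of 30 at 10; pool empty.
Total = 17×10 + 14×10 + 11×55 + 10×15 = 1065.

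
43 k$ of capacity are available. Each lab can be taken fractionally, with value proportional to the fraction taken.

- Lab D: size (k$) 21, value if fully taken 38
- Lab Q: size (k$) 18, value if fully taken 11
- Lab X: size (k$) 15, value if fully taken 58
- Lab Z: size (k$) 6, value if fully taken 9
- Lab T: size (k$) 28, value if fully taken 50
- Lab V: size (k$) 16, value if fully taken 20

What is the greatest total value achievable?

Best value per unit of size first: Lab X 58/15≈3.87, Lab D 38/21≈1.81, Lab T 50/28≈1.79, Lab Z 9/6≈1.5, Lab V 20/16≈1.25, Lab Q 11/18≈0.611.
Lab X: take in full, 15 k$ for value 58 → 28 left.
Lab D: take in full, 21 k$ for value 38 → 7 left.
Fill the last 7 k$ with part of Lab T: 7/28 of it earns 12.5.
Total value = 108.5.

108.5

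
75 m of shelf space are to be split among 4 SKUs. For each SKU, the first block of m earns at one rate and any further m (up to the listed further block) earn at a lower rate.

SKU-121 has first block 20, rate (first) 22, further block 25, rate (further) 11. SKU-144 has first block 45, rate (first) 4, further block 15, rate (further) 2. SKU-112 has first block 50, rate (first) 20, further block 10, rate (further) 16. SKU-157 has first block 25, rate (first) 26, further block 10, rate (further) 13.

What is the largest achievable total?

1690

Rank every tier by rate: SKU-157/first 26 > SKU-121/first 22 > SKU-112/first 20 > SKU-112/second 16 > SKU-157/second 13 > SKU-121/second 11 > SKU-144/first 4 > SKU-144/second 2.
SKU-157 first at 26: fill all 25 → 50 left.
Fill SKU-121 first block (20 at 22) → 30 left.
SKU-112 first at 20: only 30 left, fill 30.
Total = 26×25 + 22×20 + 20×30 = 1690.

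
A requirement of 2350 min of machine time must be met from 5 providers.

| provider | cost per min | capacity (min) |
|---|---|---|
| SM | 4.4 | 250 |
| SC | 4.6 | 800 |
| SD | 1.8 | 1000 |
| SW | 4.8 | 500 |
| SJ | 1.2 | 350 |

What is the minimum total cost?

Use providers in increasing cost order.
Take 350 from SJ at 1.2 — need 2000 more.
Take 1000 from SD at 1.8 — need 1000 more.
SM at 4.4: take all 250 min — 750 still needed.
SC at 4.6: take 750 of its 800 — requirement met.
SW: unused.
Cost = 350×1.2 + 1000×1.8 + 250×4.4 + 750×4.6 = 6770.

6770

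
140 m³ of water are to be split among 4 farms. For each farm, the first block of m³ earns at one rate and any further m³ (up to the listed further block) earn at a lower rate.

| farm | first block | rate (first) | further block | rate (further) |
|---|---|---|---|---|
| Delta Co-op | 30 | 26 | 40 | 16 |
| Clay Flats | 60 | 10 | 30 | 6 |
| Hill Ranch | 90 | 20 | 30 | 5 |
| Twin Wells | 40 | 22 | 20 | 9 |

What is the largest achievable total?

3060

Rank every tier by rate: Delta Co-op/tier1 26 > Twin Wells/tier1 22 > Hill Ranch/tier1 20 > Delta Co-op/tier2 16 > Clay Flats/tier1 10 > Twin Wells/tier2 9 > Clay Flats/tier2 6 > Hill Ranch/tier2 5.
Delta Co-op tier1 at 26: fill all 30 — 110 left.
Twin Wells tier1 at 22: fill all 40 — 70 left.
Hill Ranch/tier1: +70 of 90 at 20; pool empty.
Total = 26×30 + 22×40 + 20×70 = 3060.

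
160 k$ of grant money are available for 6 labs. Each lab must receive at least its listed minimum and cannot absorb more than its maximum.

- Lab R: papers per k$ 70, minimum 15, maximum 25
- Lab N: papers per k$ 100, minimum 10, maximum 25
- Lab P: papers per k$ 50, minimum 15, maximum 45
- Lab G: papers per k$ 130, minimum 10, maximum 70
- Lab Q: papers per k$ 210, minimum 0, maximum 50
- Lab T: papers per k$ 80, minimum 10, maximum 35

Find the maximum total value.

Meeting every minimum uses 15+10+15+10+0+10 = 60 k$, leaving 100.
Order the labs by papers per k$: Lab Q 210 > Lab G 130 > Lab N 100 > Lab T 80 > Lab R 70 > Lab P 50.
Give Lab Q 50 more to hit its cap of 50 → 50 left.
Lab G has room for 60 more but only 50 remain, so it gets 60.
Total = 70×15 + 100×10 + 50×15 + 130×60 + 210×50 + 80×10 = 21900.

21900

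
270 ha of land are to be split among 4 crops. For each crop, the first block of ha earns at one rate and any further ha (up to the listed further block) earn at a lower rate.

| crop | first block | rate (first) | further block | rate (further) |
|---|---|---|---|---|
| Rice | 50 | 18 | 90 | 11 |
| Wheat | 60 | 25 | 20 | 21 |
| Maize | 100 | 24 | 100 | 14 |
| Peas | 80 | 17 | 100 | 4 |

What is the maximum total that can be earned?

Order all 8 blocks by rate: Wheat/T1 25 > Maize/T1 24 > Wheat/T2 21 > Rice/T1 18 > Peas/T1 17 > Maize/T2 14 > Rice/T2 11 > Peas/T2 4.
Fill Wheat T1 block (60 at 25) → 210 left.
Fill Maize T1 block (100 at 24) → 110 left.
Wheat/T2 (21): +20 → 90 left.
Rice/T1 (18): +50 → 40 left.
40 remain; put them into Peas T1 at 17.
Total = 25×60 + 24×100 + 21×20 + 18×50 + 17×40 = 5900.

5900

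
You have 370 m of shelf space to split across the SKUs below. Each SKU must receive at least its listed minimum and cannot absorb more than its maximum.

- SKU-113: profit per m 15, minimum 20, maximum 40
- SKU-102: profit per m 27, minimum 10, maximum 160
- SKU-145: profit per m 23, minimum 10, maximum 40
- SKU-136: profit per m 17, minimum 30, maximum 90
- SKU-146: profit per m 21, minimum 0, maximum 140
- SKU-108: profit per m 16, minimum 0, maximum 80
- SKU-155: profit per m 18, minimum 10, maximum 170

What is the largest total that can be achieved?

Meeting every minimum uses 20+10+10+30+0+0+10 = 80 m, leaving 290.
Order the SKUs by profit per m: SKU-102 27 > SKU-145 23 > SKU-146 21 > SKU-155 18 > SKU-136 17 > SKU-108 16 > SKU-113 15.
SKU-102: +150 to 160 (cap) — 140 left.
SKU-145: +30 to 40 (cap) — 110 left.
SKU-146 has room for 140 more but only 110 remain, so it gets 110.
Total = 15×20 + 27×160 + 23×40 + 17×30 + 21×110 + 18×10 = 8540.

8540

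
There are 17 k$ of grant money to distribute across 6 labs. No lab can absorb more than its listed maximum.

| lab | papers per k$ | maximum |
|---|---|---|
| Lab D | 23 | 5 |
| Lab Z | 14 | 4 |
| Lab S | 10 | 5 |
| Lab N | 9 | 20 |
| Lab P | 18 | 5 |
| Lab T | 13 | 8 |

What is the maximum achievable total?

300

Order the labs by papers per k$: Lab D 23 > Lab P 18 > Lab Z 14 > Lab T 13 > Lab S 10 > Lab N 9.
Give Lab D 5 to hit its cap of 5 — 12 left.
Lab P: +5 to 5 (cap) — 7 left.
Give Lab Z 4 to hit its cap of 4 — 3 left.
Lab T has room for 8 but only 3 remain, so it gets 3.
Total = 23×5 + 14×4 + 18×5 + 13×3 = 300.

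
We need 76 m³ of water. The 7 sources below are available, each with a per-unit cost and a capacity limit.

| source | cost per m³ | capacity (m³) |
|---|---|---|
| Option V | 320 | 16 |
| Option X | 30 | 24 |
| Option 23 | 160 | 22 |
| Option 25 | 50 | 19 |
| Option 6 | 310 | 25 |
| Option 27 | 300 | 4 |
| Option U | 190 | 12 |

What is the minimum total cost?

Cheapest first:
Option X at 30: take all 24 m³ ; 52 still needed.
Option 25 (50): use full 19 ; 33 m³ to go.
Option 23 at 160: take all 22 m³ ; 11 still needed.
Option U (190): take the remaining 11 ; done.
Option 27, Option 6, Option V: unused.
Cost = 24×30 + 19×50 + 22×160 + 11×190 = 7280.

7280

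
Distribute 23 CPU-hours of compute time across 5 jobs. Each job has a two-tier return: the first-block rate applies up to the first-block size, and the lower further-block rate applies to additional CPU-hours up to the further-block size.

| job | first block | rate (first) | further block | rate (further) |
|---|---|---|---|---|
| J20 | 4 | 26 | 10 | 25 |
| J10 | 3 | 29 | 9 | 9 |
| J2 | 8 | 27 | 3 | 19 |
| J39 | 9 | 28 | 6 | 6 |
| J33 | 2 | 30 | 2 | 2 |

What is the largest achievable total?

Treat each block as its own option and order by rate: J33/first 30 > J10/first 29 > J39/first 28 > J2/first 27 > J20/first 26 > J20/second 25 > J2/second 19 > J10/second 9 > J39/second 6 > J33/second 2.
Fill J33 first block (2 at 30) ; 21 left.
Fill J10 first block (3 at 29) ; 18 left.
J39/first (28): +9 ; 9 left.
J2 first at 27: fill all 8 ; 1 left.
J20/first: +1 of 4 at 26; pool empty.
Total = 30×2 + 29×3 + 28×9 + 27×8 + 26×1 = 641.

641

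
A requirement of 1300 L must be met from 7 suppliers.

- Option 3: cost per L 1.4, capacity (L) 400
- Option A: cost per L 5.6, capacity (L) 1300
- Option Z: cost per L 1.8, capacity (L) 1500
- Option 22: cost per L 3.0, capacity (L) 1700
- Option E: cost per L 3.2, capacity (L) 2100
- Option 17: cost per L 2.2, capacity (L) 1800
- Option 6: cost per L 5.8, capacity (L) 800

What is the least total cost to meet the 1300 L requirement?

Fill from the cheapest supplier first.
Take 400 from Option 3 at 1.4 ; need 900 more.
Take 900 from Option Z at 1.8 to finish.
Option 17, Option 22, Option E, Option A, Option 6: unused.
Cost = 400×1.4 + 900×1.8 = 2180.

2180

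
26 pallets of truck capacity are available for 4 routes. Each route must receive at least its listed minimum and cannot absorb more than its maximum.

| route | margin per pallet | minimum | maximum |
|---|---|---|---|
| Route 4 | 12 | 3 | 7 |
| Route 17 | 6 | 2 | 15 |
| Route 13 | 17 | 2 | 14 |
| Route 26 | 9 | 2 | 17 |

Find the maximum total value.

Meeting every minimum uses 3+2+2+2 = 9 pallets, leaving 17.
Rank by margin per pallet: Route 13 17 > Route 4 12 > Route 26 9 > Route 17 6.
Give Route 13 12 more to hit its cap of 14 ; 5 left.
Route 4: +4 to 7 (cap) ; 1 left.
Route 26: +1 (room for 15) → 3. Pool exhausted.
Total = 12×7 + 6×2 + 17×14 + 9×3 = 361.

361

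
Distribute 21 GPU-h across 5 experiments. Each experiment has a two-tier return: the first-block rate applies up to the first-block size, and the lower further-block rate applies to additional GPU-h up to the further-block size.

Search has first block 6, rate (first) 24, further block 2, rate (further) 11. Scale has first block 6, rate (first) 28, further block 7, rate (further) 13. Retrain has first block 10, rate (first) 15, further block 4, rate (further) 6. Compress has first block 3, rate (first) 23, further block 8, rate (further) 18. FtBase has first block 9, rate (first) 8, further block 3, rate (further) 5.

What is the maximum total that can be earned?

489

Order all 10 blocks by rate: Scale/T1 28 > Search/T1 24 > Compress/T1 23 > Compress/T2 18 > Retrain/T1 15 > Scale/T2 13 > Search/T2 11 > FtBase/T1 8 > Retrain/T2 6 > FtBase/T2 5.
Fill Scale T1 block (6 at 28) → 15 left.
Fill Search T1 block (6 at 24) → 9 left.
Fill Compress T1 block (3 at 23) → 6 left.
Compress/T2: +6 of 8 at 18; pool empty.
Total = 28×6 + 24×6 + 23×3 + 18×6 = 489.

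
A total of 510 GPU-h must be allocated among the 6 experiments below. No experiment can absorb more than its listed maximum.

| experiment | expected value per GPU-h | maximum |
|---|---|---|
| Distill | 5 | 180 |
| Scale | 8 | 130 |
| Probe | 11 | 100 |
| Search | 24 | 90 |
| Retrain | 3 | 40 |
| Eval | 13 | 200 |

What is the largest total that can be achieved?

6820

Highest expected value per GPU-h first: Search 24 > Eval 13 > Probe 11 > Scale 8 > Distill 5 > Retrain 3.
Search takes 90 to reach its cap of 90 ; 420 left.
Eval takes 200 to reach its cap of 200 ; 220 left.
Probe takes 100 to reach its cap of 100 ; 120 left.
Scale has room for 130 but only 120 remain, so it gets 120.
Total = 8×120 + 11×100 + 24×90 + 13×200 = 6820.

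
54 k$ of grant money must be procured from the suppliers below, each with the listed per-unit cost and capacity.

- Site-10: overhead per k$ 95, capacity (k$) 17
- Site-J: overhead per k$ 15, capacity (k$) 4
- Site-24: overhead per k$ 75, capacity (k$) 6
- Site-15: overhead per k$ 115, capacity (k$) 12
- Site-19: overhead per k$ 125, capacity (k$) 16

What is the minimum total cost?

5380

Cheapest first:
Site-J (15): use full 4 → 50 k$ to go.
Site-24 at 75: take all 6 k$ → 44 still needed.
Site-10 (95): use full 17 → 27 k$ to go.
Site-15 (115): use full 12 → 15 k$ to go.
Site-19 (125): take the remaining 15 → done.
Cost = 4×15 + 6×75 + 17×95 + 12×115 + 15×125 = 5380.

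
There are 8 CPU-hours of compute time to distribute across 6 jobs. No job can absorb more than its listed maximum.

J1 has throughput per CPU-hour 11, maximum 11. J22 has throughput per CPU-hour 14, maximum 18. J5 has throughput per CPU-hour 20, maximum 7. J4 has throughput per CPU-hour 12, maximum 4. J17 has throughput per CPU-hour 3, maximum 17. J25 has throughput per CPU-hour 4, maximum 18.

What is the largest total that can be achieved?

Rank by throughput per CPU-hour: J5 20 > J22 14 > J4 12 > J1 11 > J25 4 > J17 3.
J5 takes 7 to reach its cap of 7 — 1 left.
Only 1 left; J22 takes them to reach 1.
Total = 14×1 + 20×7 = 154.

154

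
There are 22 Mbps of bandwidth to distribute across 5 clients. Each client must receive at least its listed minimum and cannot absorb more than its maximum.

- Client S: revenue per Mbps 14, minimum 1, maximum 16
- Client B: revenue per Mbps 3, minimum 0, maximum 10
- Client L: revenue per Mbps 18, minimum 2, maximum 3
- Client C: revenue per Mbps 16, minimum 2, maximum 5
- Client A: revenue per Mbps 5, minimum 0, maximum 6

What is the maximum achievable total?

330

Meeting every minimum uses 1+0+2+2+0 = 5 Mbps, leaving 17.
Order the clients by revenue per Mbps: Client L 18 > Client C 16 > Client S 14 > Client A 5 > Client B 3.
Give Client L 1 more to hit its cap of 3 — 16 left.
Client C: +3 to 5 (cap) — 13 left.
Only 13 left; Client S takes them to reach 14.
Total = 14×14 + 18×3 + 16×5 = 330.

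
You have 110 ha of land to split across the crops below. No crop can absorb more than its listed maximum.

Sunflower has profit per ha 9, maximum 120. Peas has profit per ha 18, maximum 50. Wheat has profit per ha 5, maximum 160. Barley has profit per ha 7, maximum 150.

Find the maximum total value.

1440

Highest profit per ha first: Peas 18 > Sunflower 9 > Barley 7 > Wheat 5.
Give Peas 50 to hit its cap of 50 ; 60 left.
Sunflower has room for 120 but only 60 remain, so it gets 60.
Total = 9×60 + 18×50 = 1440.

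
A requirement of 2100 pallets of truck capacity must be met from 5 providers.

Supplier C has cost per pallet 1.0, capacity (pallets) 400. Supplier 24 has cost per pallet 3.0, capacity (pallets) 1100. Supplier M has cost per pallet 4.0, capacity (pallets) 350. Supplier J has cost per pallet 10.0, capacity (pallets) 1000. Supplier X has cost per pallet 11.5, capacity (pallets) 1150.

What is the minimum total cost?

Cheapest first:
Take 400 from Supplier C at 1.0 — need 1700 more.
Supplier 24 at 3.0: take all 1100 pallets — 600 still needed.
Supplier M at 4.0: take all 350 pallets — 250 still needed.
Supplier J at 10.0: take 250 of its 1000 — requirement met.
Supplier X: unused.
Cost = 400×1.0 + 1100×3.0 + 350×4.0 + 250×10.0 = 7600.

7600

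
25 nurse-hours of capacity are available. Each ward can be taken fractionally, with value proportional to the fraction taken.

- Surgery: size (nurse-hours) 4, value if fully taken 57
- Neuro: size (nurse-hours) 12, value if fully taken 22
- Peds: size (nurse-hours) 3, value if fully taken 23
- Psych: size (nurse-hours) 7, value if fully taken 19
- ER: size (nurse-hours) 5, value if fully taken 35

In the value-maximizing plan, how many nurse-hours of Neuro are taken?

6

Rank by value-to-size ratio: Surgery 57/4≈14.2, Peds 23/3≈7.67, ER 35/5≈7, Psych 19/7≈2.71, Neuro 22/12≈1.83.
Surgery: take in full, 4 nurse-hours for value 57 → 21 left.
Peds: take in full, 3 nurse-hours for value 23 → 18 left.
All 5 nurse-hours of ER fit (value 35) → 13 remain.
Take all of Psych (7 nurse-hours, value 19) → 6 nurse-hours left.
Fill the last 6 nurse-hours with part of Neuro: 6/12 of it earns 11.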